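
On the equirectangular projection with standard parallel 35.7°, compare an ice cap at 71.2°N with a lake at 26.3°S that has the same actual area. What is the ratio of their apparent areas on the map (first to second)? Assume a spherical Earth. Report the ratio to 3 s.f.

In the equirectangular projection with standard parallel φ₀ = 35.7° (x = Rλ cos φ₀, y = Rφ), meridians are true-scale (h = 1) and the parallel scale is k = cos φ₀ / cos φ.
Areal scale at 71.2°: h·k = 1.000 × 2.520 = 2.520.
Areal scale at 26.3°: h·k = 1.000 × 0.9059 = 0.9059.
Ratio = 2.520/0.9059 ≈ 2.78.

2.78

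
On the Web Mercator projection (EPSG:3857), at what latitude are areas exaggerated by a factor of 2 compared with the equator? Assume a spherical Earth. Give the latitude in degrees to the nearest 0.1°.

Mercator areal scale is sec²φ.
sec²φ = 2  ⇒  cos²φ = 0.5000  ⇒  cos φ = 0.7071.
φ = arccos(0.7071) ≈ 45.0°.

45.0°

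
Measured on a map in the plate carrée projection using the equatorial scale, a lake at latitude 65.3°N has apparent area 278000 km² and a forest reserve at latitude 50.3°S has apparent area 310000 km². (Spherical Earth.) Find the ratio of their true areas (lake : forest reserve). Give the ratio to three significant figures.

Plate carrée has h = 1 and k = sec φ, giving areal scale sec φ; true area = (apparent area) · cos φ.
True area of lake: 278000 × cos(65.3°) = 278000 × 0.4179 = 116200 km².
True area of forest reserve: 310000 × cos(50.3°) = 310000 × 0.6388 = 198000 km².
Ratio = 116200 / 198000 ≈ 0.587.

0.587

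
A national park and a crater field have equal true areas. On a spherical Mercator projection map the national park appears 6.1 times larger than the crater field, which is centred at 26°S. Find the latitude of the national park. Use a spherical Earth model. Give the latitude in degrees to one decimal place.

68.7°

For equal true areas on Mercator, apparent areas scale as sec²φ, so the ratio is cos²φ₂ / cos²φ₁.
cos²φ₂ / cos²φ₁ = 6.1  ⇒  cos φ₁ = cos 26° / √6.1 = 0.8988/2.470 = 0.3639.
φ₁ = arccos(0.3639) ≈ 68.7°.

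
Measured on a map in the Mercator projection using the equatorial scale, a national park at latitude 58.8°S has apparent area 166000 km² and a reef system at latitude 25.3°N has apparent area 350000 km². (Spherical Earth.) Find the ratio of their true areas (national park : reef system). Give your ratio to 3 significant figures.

On Mercator the areal scale is sec²φ, so true area = apparent × cos²φ.
True area of national park: 166000 × cos²(58.8°) = 166000 × 0.2684 = 44550 km².
True area of reef system: 350000 × cos²(25.3°) = 350000 × 0.8174 = 286100 km².
Ratio = 44550 / 286100 ≈ 0.156.

0.156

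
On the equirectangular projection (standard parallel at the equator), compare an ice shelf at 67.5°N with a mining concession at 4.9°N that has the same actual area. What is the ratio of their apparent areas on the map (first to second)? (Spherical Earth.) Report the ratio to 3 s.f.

In the plate carrée (x = Rλ, y = Rφ), meridians are true-scale (h = 1) and parallels are stretched by k = sec φ.
Areal scale at 67.5°: h·k = 1.000 × 2.613 = 2.613.
Areal scale at 4.9°: h·k = 1.000 × 1.004 = 1.004.
Ratio = 2.613/1.004 ≈ 2.60.

2.60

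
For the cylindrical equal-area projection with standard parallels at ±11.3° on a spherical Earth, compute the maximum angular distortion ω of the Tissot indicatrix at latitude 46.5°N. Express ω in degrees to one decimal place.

A cylindrical equal-area projection with standard parallel φ₀ has meridian scale h = cos φ / cos φ₀ and parallel scale k = cos φ₀ / cos φ (so areas are preserved, h·k = 1).
At 46.5°: h = 0.7020, k = 1.425; principal scales a = 1.425, b = 0.7020.
sin(ω/2) = (a − b)/(a + b) = 0.7226/2.127 = 0.3398, so ω = 2 arcsin(0.3398) ≈ 39.7°.

39.7°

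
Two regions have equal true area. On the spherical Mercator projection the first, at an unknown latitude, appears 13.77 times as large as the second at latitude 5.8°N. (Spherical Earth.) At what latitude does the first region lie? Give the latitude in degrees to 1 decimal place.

Mercator areal scale is sec²φ, so apparent-area ratio = sec²φ₁ / sec²φ₂ = cos²φ₂ / cos²φ₁.
cos²φ₂ / cos²φ₁ = 13.77  ⇒  cos φ₁ = cos 5.8° / √13.77 = 0.9949/3.711 = 0.2681.
φ₁ = arccos(0.2681) ≈ 74.4°.

74.4°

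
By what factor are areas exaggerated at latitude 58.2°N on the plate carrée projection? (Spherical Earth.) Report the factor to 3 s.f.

1.90

Plate carrée maps x = Rλ, y = Rφ. The meridian scale is h = 1 and the parallel scale is k = 1/cos φ = sec φ.
Areal scale = h·k = 1 × sec φ; at 58.2°, h = 1.000, k = 1.898, so h·k = 1.898.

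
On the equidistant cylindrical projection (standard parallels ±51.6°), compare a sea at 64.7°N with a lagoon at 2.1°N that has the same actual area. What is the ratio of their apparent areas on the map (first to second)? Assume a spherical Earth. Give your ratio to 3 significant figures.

2.34

With standard parallel φ₀ = 51.6°, the equirectangular projection gives x = Rλ cos φ₀, y = Rφ, so h = 1 and k = cos 51.6° / cos φ.
Areal scale at 64.7°: h·k = 1.000 × 1.453 = 1.453.
Areal scale at 2.1°: h·k = 1.000 × 0.6216 = 0.6216.
Ratio = 1.453/0.6216 ≈ 2.34.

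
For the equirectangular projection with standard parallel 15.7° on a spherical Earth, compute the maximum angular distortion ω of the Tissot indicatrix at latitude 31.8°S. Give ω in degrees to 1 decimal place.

With standard parallel φ₀ = 15.7°, the equirectangular projection gives x = Rλ cos φ₀, y = Rφ, so h = 1 and k = cos 15.7° / cos φ.
At 31.8°: h = 1.000, k = 1.133; principal scales a = 1.133, b = 1.000.
sin(ω/2) = (a − b)/(a + b) = 0.1327/2.133 = 0.06223, so ω = 2 arcsin(0.06223) ≈ 7.1°.

7.1°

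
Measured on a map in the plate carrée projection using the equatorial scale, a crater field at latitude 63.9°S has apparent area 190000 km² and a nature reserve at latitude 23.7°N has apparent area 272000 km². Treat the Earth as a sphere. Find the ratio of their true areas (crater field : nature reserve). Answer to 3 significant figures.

Plate carrée has h = 1 and k = sec φ, giving areal scale sec φ; true area = (apparent area) · cos φ.
True area of crater field: 190000 × cos(63.9°) = 190000 × 0.4399 = 83590 km².
True area of nature reserve: 272000 × cos(23.7°) = 272000 × 0.9157 = 249100 km².
Ratio = 83590 / 249100 ≈ 0.336.

0.336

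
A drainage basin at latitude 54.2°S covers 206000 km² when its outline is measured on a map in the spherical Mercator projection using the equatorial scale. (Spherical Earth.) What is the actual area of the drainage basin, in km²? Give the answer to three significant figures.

For Mercator, h = k = sec φ (a conformal cylindrical projection has a single point scale, 1/cos φ).
Areal scale = k² = sec²φ = 1/cos²(54.2°) = 1/0.5850² = 2.922.
True area = apparent / (areal scale) = 206000 / 2.922 ≈ 70500 km².

70500 km²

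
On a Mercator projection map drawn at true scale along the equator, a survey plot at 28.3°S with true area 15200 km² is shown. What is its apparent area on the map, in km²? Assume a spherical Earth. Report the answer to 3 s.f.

19600 km²

For Mercator, h = k = sec φ (a conformal cylindrical projection has a single point scale, 1/cos φ).
Areal scale = k² = sec²φ = 1/cos²(28.3°) = 1/0.8805² = 1.290.
Apparent area = 15200 × 1.290 ≈ 19600 km².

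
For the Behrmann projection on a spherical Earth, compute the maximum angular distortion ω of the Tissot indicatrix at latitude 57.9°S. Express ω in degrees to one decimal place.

53.9°

The Behrmann projection is cylindrical equal-area with φ₀ = 30°. Cylindrical equal-area (φ₀ = 30°): h = cos φ / cos 30° along meridians, k = cos 30° / cos φ along parallels; h·k = 1.
At 57.9°: h = 0.6136, k = 1.630; principal scales a = 1.630, b = 0.6136.
sin(ω/2) = (a − b)/(a + b) = 1.016/2.243 = 0.4529, so ω = 2 arcsin(0.4529) ≈ 53.9°.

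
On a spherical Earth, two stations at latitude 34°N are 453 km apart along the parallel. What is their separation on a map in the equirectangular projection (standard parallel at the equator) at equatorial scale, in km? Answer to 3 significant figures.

546 km

For the equirectangular projection with φ₀ = 0 (plate carrée), h = 1 along meridians and k = sec φ along parallels.
Along the parallel, k = sec 34° = 1/0.8290 = 1.206.
Map distance = 453 × 1.206 ≈ 546 km.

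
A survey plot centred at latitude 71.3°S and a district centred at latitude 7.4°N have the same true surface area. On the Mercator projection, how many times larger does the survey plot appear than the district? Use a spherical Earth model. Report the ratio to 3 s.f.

Mercator areal scale is sec²φ.
At 71.3°: sec²(71.3°) = 1/0.3206² = 9.728.
At 7.4°: sec²(7.4°) = 1/0.9917² = 1.017.
Ratio = 9.728/1.017 = cos²(7.4°)/cos²(71.3°) ≈ 9.57.

9.57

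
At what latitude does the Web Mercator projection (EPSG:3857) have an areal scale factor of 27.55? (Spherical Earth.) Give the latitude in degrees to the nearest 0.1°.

79.0°

Mercator areal scale is sec²φ.
sec²φ = 27.55  ⇒  cos²φ = 0.03630  ⇒  cos φ = 0.1905.
φ = arccos(0.1905) ≈ 79.0°.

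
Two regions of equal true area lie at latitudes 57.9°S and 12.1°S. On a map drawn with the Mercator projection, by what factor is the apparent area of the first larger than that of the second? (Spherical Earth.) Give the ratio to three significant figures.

Mercator areal scale is sec²φ.
At 57.9°: sec²(57.9°) = 1/0.5314² = 3.541.
At 12.1°: sec²(12.1°) = 1/0.9778² = 1.046.
Ratio = 3.541/1.046 = cos²(12.1°)/cos²(57.9°) ≈ 3.39.

3.39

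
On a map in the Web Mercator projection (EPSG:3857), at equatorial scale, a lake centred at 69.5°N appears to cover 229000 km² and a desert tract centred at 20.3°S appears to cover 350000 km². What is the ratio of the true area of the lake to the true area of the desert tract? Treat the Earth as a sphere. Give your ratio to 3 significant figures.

Since Mercator area scale is 1/cos²φ, the true area equals the apparent area multiplied by cos²φ.
True area of lake: 229000 × cos²(69.5°) = 229000 × 0.1226 = 28090 km².
True area of desert tract: 350000 × cos²(20.3°) = 350000 × 0.8796 = 307900 km².
Ratio = 28090 / 307900 ≈ 0.0912.

0.0912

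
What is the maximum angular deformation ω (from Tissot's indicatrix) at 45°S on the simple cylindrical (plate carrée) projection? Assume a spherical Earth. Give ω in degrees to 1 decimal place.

19.8°

For the equirectangular projection with φ₀ = 0 (plate carrée), h = 1 along meridians and k = sec φ along parallels.
At 45°: h = 1.000, k = 1.414; principal scales a = 1.414, b = 1.000.
sin(ω/2) = (a − b)/(a + b) = 0.4142/2.414 = 0.1716, so ω = 2 arcsin(0.1716) ≈ 19.8°.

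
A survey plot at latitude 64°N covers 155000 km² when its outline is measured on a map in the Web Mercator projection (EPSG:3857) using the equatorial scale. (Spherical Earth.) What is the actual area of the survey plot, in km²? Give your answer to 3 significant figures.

Mercator is conformal, so the point scale is isotropic: h = k = sec φ = 1/cos φ.
Areal scale = k² = sec²φ = 1/cos²(64°) = 1/0.4384² = 5.204.
True area = apparent / (areal scale) = 155000 / 5.204 ≈ 29800 km².

29800 km²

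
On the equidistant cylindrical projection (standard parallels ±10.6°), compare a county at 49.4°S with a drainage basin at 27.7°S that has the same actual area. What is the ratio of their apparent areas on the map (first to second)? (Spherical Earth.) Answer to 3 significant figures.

1.36

With standard parallel φ₀ = 10.6°, the equirectangular projection gives x = Rλ cos φ₀, y = Rφ, so h = 1 and k = cos 10.6° / cos φ.
Areal scale at 49.4°: h·k = 1.000 × 1.510 = 1.510.
Areal scale at 27.7°: h·k = 1.000 × 1.110 = 1.110.
Ratio = 1.510/1.110 ≈ 1.36.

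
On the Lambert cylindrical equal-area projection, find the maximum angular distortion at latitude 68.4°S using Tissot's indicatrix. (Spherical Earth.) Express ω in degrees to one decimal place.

The Lambert cylindrical equal-area projection is the cylindrical equal-area projection with its standard parallel at the equator (φ₀ = 0). Cylindrical equal-area (φ₀ = 0°): h = cos φ / cos 0° along meridians, k = cos 0° / cos φ along parallels; h·k = 1.
At 68.4°: h = 0.3681, k = 2.716; principal scales a = 2.716, b = 0.3681.
sin(ω/2) = (a − b)/(a + b) = 2.348/3.085 = 0.7613, so ω = 2 arcsin(0.7613) ≈ 99.2°.

99.2°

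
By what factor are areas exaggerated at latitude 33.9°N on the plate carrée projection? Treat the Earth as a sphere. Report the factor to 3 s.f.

For the equirectangular projection with φ₀ = 0 (plate carrée), h = 1 along meridians and k = sec φ along parallels.
Areal scale = h·k = 1 × sec φ; at 33.9°, h = 1.000, k = 1.205, so h·k = 1.205.

1.20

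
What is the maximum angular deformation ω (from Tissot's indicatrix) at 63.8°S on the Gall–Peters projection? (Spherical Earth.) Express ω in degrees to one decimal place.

52.1°

Gall–Peters is a cylindrical equal-area projection with standard parallels at ±45°. For cylindrical equal-area with standard parallel φ₀, h = cos φ / cos φ₀ and k = cos φ₀ / cos φ, so h·k = 1.
At 63.8°: h = 0.6244, k = 1.602; principal scales a = 1.602, b = 0.6244.
sin(ω/2) = (a − b)/(a + b) = 0.9772/2.226 = 0.4390, so ω = 2 arcsin(0.4390) ≈ 52.1°.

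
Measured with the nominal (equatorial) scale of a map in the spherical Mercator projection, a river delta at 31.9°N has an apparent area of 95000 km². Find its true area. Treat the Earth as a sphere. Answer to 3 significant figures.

Mercator is conformal, so the point scale is isotropic: h = k = sec φ = 1/cos φ.
Areal scale = k² = sec²φ = 1/cos²(31.9°) = 1/0.8490² = 1.387.
True area = apparent / (areal scale) = 95000 / 1.387 ≈ 68500 km².

68500 km²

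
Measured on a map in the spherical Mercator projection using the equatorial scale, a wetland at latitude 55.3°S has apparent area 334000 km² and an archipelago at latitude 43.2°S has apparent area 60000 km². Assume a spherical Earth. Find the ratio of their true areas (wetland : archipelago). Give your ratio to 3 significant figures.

Mercator's areal exaggeration is sec²φ; hence true area = (apparent area) · cos²φ.
True area of wetland: 334000 × cos²(55.3°) = 334000 × 0.3241 = 108200 km².
True area of archipelago: 60000 × cos²(43.2°) = 60000 × 0.5314 = 31880 km².
Ratio = 108200 / 31880 ≈ 3.39.

3.39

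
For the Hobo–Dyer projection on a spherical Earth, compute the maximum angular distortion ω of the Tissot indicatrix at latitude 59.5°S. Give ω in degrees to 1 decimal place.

The Hobo–Dyer projection is cylindrical equal-area with φ₀ = 37.5°. Cylindrical equal-area (φ₀ = 37.5°): h = cos φ / cos 37.5° along meridians, k = cos 37.5° / cos φ along parallels; h·k = 1.
At 59.5°: h = 0.6397, k = 1.563; principal scales a = 1.563, b = 0.6397.
sin(ω/2) = (a − b)/(a + b) = 0.9234/2.203 = 0.4192, so ω = 2 arcsin(0.4192) ≈ 49.6°.

49.6°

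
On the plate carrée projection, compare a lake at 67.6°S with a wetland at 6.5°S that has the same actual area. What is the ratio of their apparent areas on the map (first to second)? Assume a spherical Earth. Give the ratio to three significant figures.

2.61

In the plate carrée (x = Rλ, y = Rφ), meridians are true-scale (h = 1) and parallels are stretched by k = sec φ.
Areal scale at 67.6°: h·k = 1.000 × 2.624 = 2.624.
Areal scale at 6.5°: h·k = 1.000 × 1.006 = 1.006.
Ratio = 2.624/1.006 ≈ 2.61.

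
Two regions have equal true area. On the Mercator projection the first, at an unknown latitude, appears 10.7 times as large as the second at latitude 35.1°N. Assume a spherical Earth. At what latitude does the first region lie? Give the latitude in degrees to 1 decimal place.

For equal true areas on Mercator, apparent areas scale as sec²φ, so the ratio is cos²φ₂ / cos²φ₁.
cos²φ₂ / cos²φ₁ = 10.7  ⇒  cos φ₁ = cos 35.1° / √10.7 = 0.8181/3.271 = 0.2501.
φ₁ = arccos(0.2501) ≈ 75.5°.

75.5°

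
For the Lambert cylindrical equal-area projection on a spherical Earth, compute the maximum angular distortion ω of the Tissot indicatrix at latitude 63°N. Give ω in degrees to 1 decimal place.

The Lambert cylindrical equal-area projection is the cylindrical equal-area projection with its standard parallel at the equator (φ₀ = 0). A cylindrical equal-area projection with standard parallel φ₀ has meridian scale h = cos φ / cos φ₀ and parallel scale k = cos φ₀ / cos φ (so areas are preserved, h·k = 1).
At 63°: h = 0.4540, k = 2.203; principal scales a = 2.203, b = 0.4540.
sin(ω/2) = (a − b)/(a + b) = 1.749/2.657 = 0.6582, so ω = 2 arcsin(0.6582) ≈ 82.3°.

82.3°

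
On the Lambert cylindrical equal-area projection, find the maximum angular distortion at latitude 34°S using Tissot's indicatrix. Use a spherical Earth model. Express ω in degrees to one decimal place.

The Lambert cylindrical equal-area projection is the cylindrical equal-area projection with its standard parallel at the equator (φ₀ = 0). For cylindrical equal-area with standard parallel φ₀, h = cos φ / cos φ₀ and k = cos φ₀ / cos φ, so h·k = 1.
At 34°: h = 0.8290, k = 1.206; principal scales a = 1.206, b = 0.8290.
sin(ω/2) = (a − b)/(a + b) = 0.3772/2.035 = 0.1853, so ω = 2 arcsin(0.1853) ≈ 21.4°.

21.4°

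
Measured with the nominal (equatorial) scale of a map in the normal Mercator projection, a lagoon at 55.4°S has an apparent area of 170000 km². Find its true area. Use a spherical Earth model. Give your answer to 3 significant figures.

54800 km²

For Mercator, h = k = sec φ (a conformal cylindrical projection has a single point scale, 1/cos φ).
Areal scale = k² = sec²φ = 1/cos²(55.4°) = 1/0.5678² = 3.101.
True area = apparent / (areal scale) = 170000 / 3.101 ≈ 54800 km².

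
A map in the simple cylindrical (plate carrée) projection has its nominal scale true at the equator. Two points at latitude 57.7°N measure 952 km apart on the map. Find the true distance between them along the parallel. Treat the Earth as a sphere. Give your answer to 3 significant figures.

509 km

In the plate carrée (x = Rλ, y = Rφ), meridians are true-scale (h = 1) and parallels are stretched by k = sec φ.
Along the parallel at 57.7°, map distances are exaggerated by k = sec 57.7° = 1.871.
True distance = 952 / 1.871 = 952 × cos 57.7° ≈ 509 km.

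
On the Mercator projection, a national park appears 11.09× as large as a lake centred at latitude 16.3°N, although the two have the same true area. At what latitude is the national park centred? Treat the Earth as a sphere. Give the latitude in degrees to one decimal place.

73.2°

On Mercator, (apparent₁)/(apparent₂) = sec²φ₁ / sec²φ₂ when true areas are equal.
cos²φ₂ / cos²φ₁ = 11.09  ⇒  cos φ₁ = cos 16.3° / √11.09 = 0.9598/3.330 = 0.2882.
φ₁ = arccos(0.2882) ≈ 73.2°.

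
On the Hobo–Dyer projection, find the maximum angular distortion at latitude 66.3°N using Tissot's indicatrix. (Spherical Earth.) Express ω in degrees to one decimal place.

72.5°

Hobo–Dyer is a cylindrical equal-area projection with standard parallels at ±37.5°. A cylindrical equal-area projection with standard parallel φ₀ has meridian scale h = cos φ / cos φ₀ and parallel scale k = cos φ₀ / cos φ (so areas are preserved, h·k = 1).
At 66.3°: h = 0.5066, k = 1.974; principal scales a = 1.974, b = 0.5066.
sin(ω/2) = (a − b)/(a + b) = 1.467/2.480 = 0.5915, so ω = 2 arcsin(0.5915) ≈ 72.5°.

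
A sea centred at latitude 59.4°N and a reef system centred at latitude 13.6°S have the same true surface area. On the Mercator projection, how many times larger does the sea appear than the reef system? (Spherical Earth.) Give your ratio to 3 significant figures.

On Mercator, area is exaggerated by sec²φ = 1/cos²φ.
At 59.4°: sec²(59.4°) = 1/0.5090² = 3.859.
At 13.6°: sec²(13.6°) = 1/0.9720² = 1.059.
Ratio = 3.859/1.059 = cos²(13.6°)/cos²(59.4°) ≈ 3.65.

3.65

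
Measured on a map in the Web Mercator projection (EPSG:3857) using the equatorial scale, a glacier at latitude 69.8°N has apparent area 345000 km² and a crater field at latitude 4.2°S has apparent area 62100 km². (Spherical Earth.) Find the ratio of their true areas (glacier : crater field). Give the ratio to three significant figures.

0.666

On Mercator the areal scale is sec²φ, so true area = apparent × cos²φ.
True area of glacier: 345000 × cos²(69.8°) = 345000 × 0.1192 = 41130 km².
True area of crater field: 62100 × cos²(4.2°) = 62100 × 0.9946 = 61770 km².
Ratio = 41130 / 61770 ≈ 0.666.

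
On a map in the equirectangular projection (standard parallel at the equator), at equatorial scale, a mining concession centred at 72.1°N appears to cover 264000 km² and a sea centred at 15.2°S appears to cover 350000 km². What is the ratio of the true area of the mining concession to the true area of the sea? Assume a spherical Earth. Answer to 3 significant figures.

0.240

Plate carrée has h = 1 and k = sec φ, giving areal scale sec φ; true area = (apparent area) · cos φ.
True area of mining concession: 264000 × cos(72.1°) = 264000 × 0.3074 = 81140 km².
True area of sea: 350000 × cos(15.2°) = 350000 × 0.9650 = 337800 km².
Ratio = 81140 / 337800 ≈ 0.240.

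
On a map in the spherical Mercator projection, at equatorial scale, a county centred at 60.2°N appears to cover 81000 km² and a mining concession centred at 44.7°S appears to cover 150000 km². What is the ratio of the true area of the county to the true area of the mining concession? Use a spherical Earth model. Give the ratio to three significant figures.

On Mercator the areal scale is sec²φ, so true area = apparent × cos²φ.
True area of county: 81000 × cos²(60.2°) = 81000 × 0.2470 = 20010 km².
True area of mining concession: 150000 × cos²(44.7°) = 150000 × 0.5052 = 75790 km².
Ratio = 20010 / 75790 ≈ 0.264.

0.264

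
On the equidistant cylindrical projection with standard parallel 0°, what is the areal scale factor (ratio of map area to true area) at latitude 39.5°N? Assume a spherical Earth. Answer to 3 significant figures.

In the plate carrée (x = Rλ, y = Rφ), meridians are true-scale (h = 1) and parallels are stretched by k = sec φ.
Areal scale = h·k = 1 × sec φ; at 39.5°, h = 1.000, k = 1.296, so h·k = 1.296.

1.30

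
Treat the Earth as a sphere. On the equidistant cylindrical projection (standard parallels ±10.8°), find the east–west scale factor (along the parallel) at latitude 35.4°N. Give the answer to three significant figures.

1.21

With standard parallel φ₀ = 10.8°, the equirectangular projection gives x = Rλ cos φ₀, y = Rφ, so h = 1 and k = cos 10.8° / cos φ.
k = cos 10.8° / cos 35.4° = 0.9823/0.8151 = 1.205.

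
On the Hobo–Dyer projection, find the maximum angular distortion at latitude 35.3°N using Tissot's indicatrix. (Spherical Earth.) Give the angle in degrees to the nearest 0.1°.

Hobo–Dyer is a cylindrical equal-area projection with standard parallels at ±37.5°. A cylindrical equal-area projection with standard parallel φ₀ has meridian scale h = cos φ / cos φ₀ and parallel scale k = cos φ₀ / cos φ (so areas are preserved, h·k = 1).
At 35.3°: h = 1.029, k = 0.9721; principal scales a = 1.029, b = 0.9721.
sin(ω/2) = (a − b)/(a + b) = 0.05664/2.001 = 0.02831, so ω = 2 arcsin(0.02831) ≈ 3.2°.

3.2°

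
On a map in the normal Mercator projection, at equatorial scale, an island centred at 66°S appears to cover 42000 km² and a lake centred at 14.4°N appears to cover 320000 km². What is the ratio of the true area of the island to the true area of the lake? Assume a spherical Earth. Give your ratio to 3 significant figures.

0.0231

Since Mercator area scale is 1/cos²φ, the true area equals the apparent area multiplied by cos²φ.
True area of island: 42000 × cos²(66°) = 42000 × 0.1654 = 6948 km².
True area of lake: 320000 × cos²(14.4°) = 320000 × 0.9382 = 300200 km².
Ratio = 6948 / 300200 ≈ 0.0231.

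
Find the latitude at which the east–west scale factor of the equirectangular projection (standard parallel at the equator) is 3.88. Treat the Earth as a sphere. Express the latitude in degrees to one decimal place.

75.1°

Plate carrée: h = 1, k = sec φ along parallels.
sec φ = 3.88  ⇒  cos φ = 0.2577  ⇒  φ ≈ 75.1°.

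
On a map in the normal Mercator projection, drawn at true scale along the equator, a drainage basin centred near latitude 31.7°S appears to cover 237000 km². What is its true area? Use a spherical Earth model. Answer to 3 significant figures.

172000 km²

For Mercator, h = k = sec φ (a conformal cylindrical projection has a single point scale, 1/cos φ).
Areal scale = k² = sec²φ = 1/cos²(31.7°) = 1/0.8508² = 1.381.
True area = apparent / (areal scale) = 237000 / 1.381 ≈ 172000 km².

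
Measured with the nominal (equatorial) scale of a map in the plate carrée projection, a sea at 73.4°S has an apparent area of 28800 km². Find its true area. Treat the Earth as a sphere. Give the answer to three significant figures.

For the equirectangular projection with φ₀ = 0 (plate carrée), h = 1 along meridians and k = sec φ along parallels.
Areal scale = h·k = 1 × sec φ; at 73.4°, h = 1.000, k = 3.500, so h·k = 3.500.
True area = apparent / (areal scale) = 28800 / 3.500 ≈ 8230 km².

8230 km²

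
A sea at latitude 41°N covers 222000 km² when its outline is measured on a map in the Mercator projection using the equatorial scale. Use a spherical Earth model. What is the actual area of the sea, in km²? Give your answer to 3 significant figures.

The Mercator projection is conformal; its linear scale factor is the same in every direction and equals sec φ = 1/cos φ.
Areal scale = k² = sec²φ = 1/cos²(41°) = 1/0.7547² = 1.756.
True area = apparent / (areal scale) = 222000 / 1.756 ≈ 126000 km².

126000 km²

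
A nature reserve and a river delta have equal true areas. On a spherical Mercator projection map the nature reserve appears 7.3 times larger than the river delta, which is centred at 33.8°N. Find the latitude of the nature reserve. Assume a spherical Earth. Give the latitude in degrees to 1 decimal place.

72.1°

On Mercator, (apparent₁)/(apparent₂) = sec²φ₁ / sec²φ₂ when true areas are equal.
cos²φ₂ / cos²φ₁ = 7.3  ⇒  cos φ₁ = cos 33.8° / √7.3 = 0.8310/2.702 = 0.3076.
φ₁ = arccos(0.3076) ≈ 72.1°.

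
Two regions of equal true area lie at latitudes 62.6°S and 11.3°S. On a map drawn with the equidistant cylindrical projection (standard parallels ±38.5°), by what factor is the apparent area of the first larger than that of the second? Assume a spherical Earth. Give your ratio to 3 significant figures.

2.13

With standard parallel φ₀ = 38.5°, the equirectangular projection gives x = Rλ cos φ₀, y = Rφ, so h = 1 and k = cos 38.5° / cos φ.
Areal scale at 62.6°: h·k = 1.000 × 1.701 = 1.701.
Areal scale at 11.3°: h·k = 1.000 × 0.7981 = 0.7981.
Ratio = 1.701/0.7981 ≈ 2.13.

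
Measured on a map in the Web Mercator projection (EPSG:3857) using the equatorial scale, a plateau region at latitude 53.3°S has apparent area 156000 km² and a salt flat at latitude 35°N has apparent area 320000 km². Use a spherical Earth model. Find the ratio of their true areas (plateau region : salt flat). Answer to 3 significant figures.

0.259

Mercator's areal exaggeration is sec²φ; hence true area = (apparent area) · cos²φ.
True area of plateau region: 156000 × cos²(53.3°) = 156000 × 0.3572 = 55720 km².
True area of salt flat: 320000 × cos²(35°) = 320000 × 0.6710 = 214700 km².
Ratio = 55720 / 214700 ≈ 0.259.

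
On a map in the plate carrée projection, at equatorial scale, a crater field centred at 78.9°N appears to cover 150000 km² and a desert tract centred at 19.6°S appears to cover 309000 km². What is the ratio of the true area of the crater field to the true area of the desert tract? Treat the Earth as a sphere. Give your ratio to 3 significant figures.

0.0992

Plate carrée has h = 1 and k = sec φ, giving areal scale sec φ; true area = (apparent area) · cos φ.
True area of crater field: 150000 × cos(78.9°) = 150000 × 0.1925 = 28880 km².
True area of desert tract: 309000 × cos(19.6°) = 309000 × 0.9421 = 291100 km².
Ratio = 28880 / 291100 ≈ 0.0992.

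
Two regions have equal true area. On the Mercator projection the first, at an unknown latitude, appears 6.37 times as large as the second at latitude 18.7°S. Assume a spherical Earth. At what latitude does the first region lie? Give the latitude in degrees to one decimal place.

68.0°

On Mercator, (apparent₁)/(apparent₂) = sec²φ₁ / sec²φ₂ when true areas are equal.
cos²φ₂ / cos²φ₁ = 6.37  ⇒  cos φ₁ = cos 18.7° / √6.37 = 0.9472/2.524 = 0.3753.
φ₁ = arccos(0.3753) ≈ 68.0°.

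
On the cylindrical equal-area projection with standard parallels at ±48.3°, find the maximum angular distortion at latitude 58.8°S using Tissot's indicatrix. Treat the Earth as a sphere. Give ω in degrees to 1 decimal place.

Cylindrical equal-area (φ₀ = 48.3°): h = cos φ / cos 48.3° along meridians, k = cos 48.3° / cos φ along parallels; h·k = 1.
At 58.8°: h = 0.7787, k = 1.284; principal scales a = 1.284, b = 0.7787.
sin(ω/2) = (a − b)/(a + b) = 0.5054/2.063 = 0.2450, so ω = 2 arcsin(0.2450) ≈ 28.4°.

28.4°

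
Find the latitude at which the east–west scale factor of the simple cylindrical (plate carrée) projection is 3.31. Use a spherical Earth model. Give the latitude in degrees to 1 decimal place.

72.4°

Plate carrée: h = 1, k = sec φ along parallels.
sec φ = 3.31  ⇒  cos φ = 0.3021  ⇒  φ ≈ 72.4°.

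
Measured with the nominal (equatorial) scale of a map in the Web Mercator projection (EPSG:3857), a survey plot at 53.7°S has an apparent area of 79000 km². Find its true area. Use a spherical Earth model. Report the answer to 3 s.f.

27700 km²

For Mercator, h = k = sec φ (a conformal cylindrical projection has a single point scale, 1/cos φ).
Areal scale = k² = sec²φ = 1/cos²(53.7°) = 1/0.5920² = 2.853.
True area = apparent / (areal scale) = 79000 / 2.853 ≈ 27700 km².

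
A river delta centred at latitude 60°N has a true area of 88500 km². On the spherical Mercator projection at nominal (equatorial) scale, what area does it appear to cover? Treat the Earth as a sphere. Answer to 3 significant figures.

The Mercator projection is conformal; its linear scale factor is the same in every direction and equals sec φ = 1/cos φ.
Areal scale = k² = sec²φ = 1/cos²(60°) = 1/0.5000² = 4.000.
Apparent area = 88500 × 4.000 ≈ 354000 km².

354000 km²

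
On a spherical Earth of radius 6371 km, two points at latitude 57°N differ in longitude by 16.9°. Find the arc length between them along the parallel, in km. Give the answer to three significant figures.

Arc length along a parallel = R cos φ · Δλ (with Δλ in radians).
= 6371 × cos 57° × (16.9° × π/180) = 6371 × 0.5446 × 0.2950 ≈ 1020 km.

1020 km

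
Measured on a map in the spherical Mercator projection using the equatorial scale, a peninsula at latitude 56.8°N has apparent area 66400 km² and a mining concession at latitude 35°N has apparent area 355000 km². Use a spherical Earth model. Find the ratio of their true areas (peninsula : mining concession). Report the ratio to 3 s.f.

Since Mercator area scale is 1/cos²φ, the true area equals the apparent area multiplied by cos²φ.
True area of peninsula: 66400 × cos²(56.8°) = 66400 × 0.2998 = 19910 km².
True area of mining concession: 355000 × cos²(35°) = 355000 × 0.6710 = 238200 km².
Ratio = 19910 / 238200 ≈ 0.0836.

0.0836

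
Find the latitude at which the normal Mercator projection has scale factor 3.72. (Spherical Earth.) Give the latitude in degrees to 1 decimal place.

Mercator scale is k = sec φ = 1/cos φ.
1/cos φ = 3.72  ⇒  cos φ = 0.2688  ⇒  φ = arccos(0.2688) ≈ 74.4°.

74.4°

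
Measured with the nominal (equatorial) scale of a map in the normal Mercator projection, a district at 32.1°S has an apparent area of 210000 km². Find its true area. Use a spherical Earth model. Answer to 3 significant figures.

151000 km²

The Mercator projection is conformal; its linear scale factor is the same in every direction and equals sec φ = 1/cos φ.
Areal scale = k² = sec²φ = 1/cos²(32.1°) = 1/0.8471² = 1.394.
True area = apparent / (areal scale) = 210000 / 1.394 ≈ 151000 km².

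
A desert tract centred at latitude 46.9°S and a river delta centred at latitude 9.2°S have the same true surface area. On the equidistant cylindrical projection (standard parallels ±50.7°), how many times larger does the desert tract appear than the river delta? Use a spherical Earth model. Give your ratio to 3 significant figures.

1.44

With standard parallel φ₀ = 50.7°, the equirectangular projection gives x = Rλ cos φ₀, y = Rφ, so h = 1 and k = cos 50.7° / cos φ.
Areal scale at 46.9°: h·k = 1.000 × 0.9270 = 0.9270.
Areal scale at 9.2°: h·k = 1.000 × 0.6416 = 0.6416.
Ratio = 0.9270/0.6416 ≈ 1.44.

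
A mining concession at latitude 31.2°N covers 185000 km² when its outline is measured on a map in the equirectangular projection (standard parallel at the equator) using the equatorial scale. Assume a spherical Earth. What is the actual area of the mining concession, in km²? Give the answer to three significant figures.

In the plate carrée (x = Rλ, y = Rφ), meridians are true-scale (h = 1) and parallels are stretched by k = sec φ.
Areal scale = h·k = 1 × sec φ; at 31.2°, h = 1.000, k = 1.169, so h·k = 1.169.
True area = apparent / (areal scale) = 185000 / 1.169 ≈ 158000 km².

158000 km²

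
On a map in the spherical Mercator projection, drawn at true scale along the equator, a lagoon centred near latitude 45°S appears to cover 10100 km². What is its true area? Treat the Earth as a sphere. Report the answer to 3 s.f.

Mercator is conformal, so the point scale is isotropic: h = k = sec φ = 1/cos φ.
Areal scale = k² = sec²φ = 1/cos²(45°) = 1/0.7071² = 2.000.
True area = apparent / (areal scale) = 10100 / 2.000 ≈ 5050 km².

5050 km²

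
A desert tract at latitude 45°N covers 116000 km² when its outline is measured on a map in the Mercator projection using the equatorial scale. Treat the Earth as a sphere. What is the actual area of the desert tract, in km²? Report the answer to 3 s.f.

58000 km²

Mercator is conformal, so the point scale is isotropic: h = k = sec φ = 1/cos φ.
Areal scale = k² = sec²φ = 1/cos²(45°) = 1/0.7071² = 2.000.
True area = apparent / (areal scale) = 116000 / 2.000 ≈ 58000 km².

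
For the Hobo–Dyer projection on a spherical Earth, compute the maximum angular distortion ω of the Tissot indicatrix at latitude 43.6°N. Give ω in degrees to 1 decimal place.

Hobo–Dyer is a cylindrical equal-area projection with standard parallels at ±37.5°. Cylindrical equal-area (φ₀ = 37.5°): h = cos φ / cos 37.5° along meridians, k = cos 37.5° / cos φ along parallels; h·k = 1.
At 43.6°: h = 0.9128, k = 1.096; principal scales a = 1.096, b = 0.9128.
sin(ω/2) = (a − b)/(a + b) = 0.1827/2.008 = 0.09099, so ω = 2 arcsin(0.09099) ≈ 10.4°.

10.4°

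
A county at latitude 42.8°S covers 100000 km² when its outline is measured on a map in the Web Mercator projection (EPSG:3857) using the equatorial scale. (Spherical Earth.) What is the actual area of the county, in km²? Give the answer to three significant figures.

The Mercator projection is conformal; its linear scale factor is the same in every direction and equals sec φ = 1/cos φ.
Areal scale = k² = sec²φ = 1/cos²(42.8°) = 1/0.7337² = 1.857.
True area = apparent / (areal scale) = 100000 / 1.857 ≈ 53800 km².

53800 km²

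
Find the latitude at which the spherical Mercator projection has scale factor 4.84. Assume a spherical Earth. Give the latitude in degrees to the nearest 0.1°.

Mercator scale is k = sec φ = 1/cos φ.
1/cos φ = 4.84  ⇒  cos φ = 0.2066  ⇒  φ = arccos(0.2066) ≈ 78.1°.

78.1°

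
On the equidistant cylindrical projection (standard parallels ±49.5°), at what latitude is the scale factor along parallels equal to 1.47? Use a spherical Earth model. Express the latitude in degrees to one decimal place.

63.8°

With standard parallel φ₀ = 49.5°, the equirectangular projection gives x = Rλ cos φ₀, y = Rφ, so h = 1 and k = cos 49.5° / cos φ.
k = cos φ₀ / cos φ = 1.47  ⇒  cos φ = cos 49.5° / 1.47 = 0.4418.
φ = arccos(0.4418) ≈ 63.8°.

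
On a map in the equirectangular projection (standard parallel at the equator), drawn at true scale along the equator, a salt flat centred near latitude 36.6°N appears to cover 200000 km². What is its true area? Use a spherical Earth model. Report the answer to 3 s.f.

For the equirectangular projection with φ₀ = 0 (plate carrée), h = 1 along meridians and k = sec φ along parallels.
Areal scale = h·k = 1 × sec φ; at 36.6°, h = 1.000, k = 1.246, so h·k = 1.246.
True area = apparent / (areal scale) = 200000 / 1.246 ≈ 161000 km².

161000 km²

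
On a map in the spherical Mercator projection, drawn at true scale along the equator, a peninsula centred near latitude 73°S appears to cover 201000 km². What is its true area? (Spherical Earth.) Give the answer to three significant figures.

For Mercator, h = k = sec φ (a conformal cylindrical projection has a single point scale, 1/cos φ).
Areal scale = k² = sec²φ = 1/cos²(73°) = 1/0.2924² = 11.70.
True area = apparent / (areal scale) = 201000 / 11.70 ≈ 17200 km².

17200 km²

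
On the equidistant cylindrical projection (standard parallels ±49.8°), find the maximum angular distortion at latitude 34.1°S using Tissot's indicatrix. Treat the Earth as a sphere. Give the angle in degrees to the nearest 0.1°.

14.2°

The equidistant cylindrical projection with φ₀ = 49.8° has h = 1 (meridians true) and k = cos φ₀ / cos φ along parallels.
At 34.1°: h = 1.000, k = 0.7795; principal scales a = 1.000, b = 0.7795.
sin(ω/2) = (a − b)/(a + b) = 0.2205/1.779 = 0.1239, so ω = 2 arcsin(0.1239) ≈ 14.2°.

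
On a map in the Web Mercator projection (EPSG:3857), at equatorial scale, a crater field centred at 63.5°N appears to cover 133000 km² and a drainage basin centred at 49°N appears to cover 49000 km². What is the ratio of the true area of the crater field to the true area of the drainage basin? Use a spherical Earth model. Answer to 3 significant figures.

Since Mercator area scale is 1/cos²φ, the true area equals the apparent area multiplied by cos²φ.
True area of crater field: 133000 × cos²(63.5°) = 133000 × 0.1991 = 26480 km².
True area of drainage basin: 49000 × cos²(49°) = 49000 × 0.4304 = 21090 km².
Ratio = 26480 / 21090 ≈ 1.26.

1.26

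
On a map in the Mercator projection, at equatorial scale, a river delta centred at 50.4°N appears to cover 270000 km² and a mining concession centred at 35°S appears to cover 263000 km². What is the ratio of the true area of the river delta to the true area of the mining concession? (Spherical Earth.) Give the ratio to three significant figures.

0.622

Mercator's areal exaggeration is sec²φ; hence true area = (apparent area) · cos²φ.
True area of river delta: 270000 × cos²(50.4°) = 270000 × 0.4063 = 109700 km².
True area of mining concession: 263000 × cos²(35°) = 263000 × 0.6710 = 176500 km².
Ratio = 109700 / 176500 ≈ 0.622.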